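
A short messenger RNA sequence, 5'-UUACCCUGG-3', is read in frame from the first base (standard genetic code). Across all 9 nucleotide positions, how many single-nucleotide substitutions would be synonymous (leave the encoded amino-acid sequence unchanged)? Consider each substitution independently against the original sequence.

Codon 1 (UUA, Leu): 2 synonymous substitutions.
Codon 2 (CCC, Pro): 3 synonymous substitutions.
Codon 3 (UGG, Trp): 0 synonymous substitutions.
Total: 2 + 3 + 0 = 5.

5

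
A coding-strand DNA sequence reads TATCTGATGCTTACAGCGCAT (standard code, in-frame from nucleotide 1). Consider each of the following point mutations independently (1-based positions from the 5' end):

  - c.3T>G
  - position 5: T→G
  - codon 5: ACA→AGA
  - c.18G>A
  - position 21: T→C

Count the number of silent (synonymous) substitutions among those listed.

Codon 1: TAT (Tyr) → TAG (Stop) — nonsense.
Codon 2: CTG (Leu) → CGG (Arg) — missense.
Codon 5: ACA (Thr) → AGA (Arg) — missense.
Codon 6: GCG (Ala) → GCA (Ala) — synonymous.
Codon 7: CAT (His) → CAC (His) — synonymous.
Synonymous: 2 of 5.

2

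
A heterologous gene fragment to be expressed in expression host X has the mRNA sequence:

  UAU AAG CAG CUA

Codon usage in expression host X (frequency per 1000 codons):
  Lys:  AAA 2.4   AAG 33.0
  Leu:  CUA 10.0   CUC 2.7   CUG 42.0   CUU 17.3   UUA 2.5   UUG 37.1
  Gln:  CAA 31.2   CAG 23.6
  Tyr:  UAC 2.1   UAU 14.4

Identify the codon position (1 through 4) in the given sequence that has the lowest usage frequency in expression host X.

4

Codon 1 UAU (Tyr): 14.4 per 1000.
Codon 2 AAG (Lys): 33.0 per 1000.
Codon 3 CAG (Gln): 23.6 per 1000.
Codon 4 CUA (Leu): 10.0 per 1000.
Lowest frequency is 10.0 at codon 4.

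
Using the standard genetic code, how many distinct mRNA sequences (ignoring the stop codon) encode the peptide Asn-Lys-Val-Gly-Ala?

Asn: 2 codons.
Lys: 2 codons.
Val: 4 codons.
Gly: 4 codons.
Ala: 4 codons.
2 × 2 × 4 × 4 × 4 = 256.

256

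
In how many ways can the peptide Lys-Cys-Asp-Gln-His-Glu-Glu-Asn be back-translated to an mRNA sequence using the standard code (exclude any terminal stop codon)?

256

Lys: 2 codons.
Cys: 2 codons.
Asp: 2 codons.
Gln: 2 codons.
His: 2 codons.
Glu: 2 codons.
Glu: 2 codons.
Asn: 2 codons.
2 × 2 × 2 × 2 × 2 × 2 × 2 × 2 = 256.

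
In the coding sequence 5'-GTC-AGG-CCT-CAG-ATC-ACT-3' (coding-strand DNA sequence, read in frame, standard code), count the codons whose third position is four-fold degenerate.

Codon 1 GTC (Val): third position 4-fold.
Codon 2 AGG (Arg): third position 2-fold.
Codon 3 CCT (Pro): third position 4-fold.
Codon 4 CAG (Gln): third position 2-fold.
Codon 5 ATC (Ile): third position 3-fold.
Codon 6 ACT (Thr): third position 4-fold.
Four-fold degenerate third positions: 3.

3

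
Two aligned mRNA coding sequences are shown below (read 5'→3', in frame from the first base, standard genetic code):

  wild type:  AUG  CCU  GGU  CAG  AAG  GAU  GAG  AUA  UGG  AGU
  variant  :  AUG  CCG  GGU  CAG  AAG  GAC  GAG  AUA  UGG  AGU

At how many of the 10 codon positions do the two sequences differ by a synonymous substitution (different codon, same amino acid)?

2

Codon 1: AUG Met / AUG Met — identical.
Codon 2: CCU Pro / CCG Pro — synonymous.
Codon 3: GGU Gly / GGU Gly — identical.
Codon 4: CAG Gln / CAG Gln — identical.
Codon 5: AAG Lys / AAG Lys — identical.
Codon 6: GAU Asp / GAC Asp — synonymous.
Codon 7: GAG Glu / GAG Glu — identical.
Codon 8: AUA Ile / AUA Ile — identical.
Codon 9: UGG Trp / UGG Trp — identical.
Codon 10: AGU Ser / AGU Ser — identical.
Synonymous differences: 2.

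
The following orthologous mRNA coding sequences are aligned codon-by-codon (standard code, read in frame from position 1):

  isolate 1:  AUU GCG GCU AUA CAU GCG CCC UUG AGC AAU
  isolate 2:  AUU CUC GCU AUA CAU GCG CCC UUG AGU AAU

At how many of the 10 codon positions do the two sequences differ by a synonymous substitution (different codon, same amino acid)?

Codon 1: AUU Ile / AUU Ile — identical.
Codon 2: GCG Ala / CUC Leu — nonsynonymous.
Codon 3: GCU Ala / GCU Ala — identical.
Codon 4: AUA Ile / AUA Ile — identical.
Codon 5: CAU His / CAU His — identical.
Codon 6: GCG Ala / GCG Ala — identical.
Codon 7: CCC Pro / CCC Pro — identical.
Codon 8: UUG Leu / UUG Leu — identical.
Codon 9: AGC Ser / AGU Ser — synonymous.
Codon 10: AAU Asn / AAU Asn — identical.
Synonymous differences: 1.

1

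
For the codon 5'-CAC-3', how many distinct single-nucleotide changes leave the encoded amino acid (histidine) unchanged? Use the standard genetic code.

Position 1: none → 0 synonymous.
Position 2: none → 0 synonymous.
Position 3: CAU → 1 synonymous.
Total: 0 + 0 + 1 = 1.

1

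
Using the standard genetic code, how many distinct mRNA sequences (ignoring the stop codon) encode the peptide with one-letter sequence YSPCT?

384

Tyr: 2 codons.
Ser: 6 codons.
Pro: 4 codons.
Cys: 2 codons.
Thr: 4 codons.
2 × 6 × 4 × 2 × 4 = 384.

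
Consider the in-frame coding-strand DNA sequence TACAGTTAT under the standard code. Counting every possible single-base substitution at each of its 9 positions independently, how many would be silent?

3

Codon 1 (TAC, Tyr): 1 synonymous substitution.
Codon 2 (AGT, Ser): 1 synonymous substitution.
Codon 3 (TAT, Tyr): 1 synonymous substitution.
Total: 1 + 1 + 1 = 3.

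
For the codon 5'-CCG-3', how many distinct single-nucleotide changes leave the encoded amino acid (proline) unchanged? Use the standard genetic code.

Position 1: none → 0 synonymous.
Position 2: none → 0 synonymous.
Position 3: CCU, CCC, CCA → 3 synonymous.
Total: 0 + 0 + 3 = 3.

3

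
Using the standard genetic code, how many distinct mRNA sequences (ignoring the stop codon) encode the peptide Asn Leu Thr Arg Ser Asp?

3456

Asn: 2 codons.
Leu: 6 codons.
Thr: 4 codons.
Arg: 6 codons.
Ser: 6 codons.
Asp: 2 codons.
2 × 6 × 4 × 6 × 6 × 2 = 3456.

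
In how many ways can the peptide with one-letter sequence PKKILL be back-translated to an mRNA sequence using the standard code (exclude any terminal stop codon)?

1728

Pro: 4 codons.
Lys: 2 codons.
Lys: 2 codons.
Ile: 3 codons.
Leu: 6 codons.
Leu: 6 codons.
4 × 2 × 2 × 3 × 6 × 6 = 1728.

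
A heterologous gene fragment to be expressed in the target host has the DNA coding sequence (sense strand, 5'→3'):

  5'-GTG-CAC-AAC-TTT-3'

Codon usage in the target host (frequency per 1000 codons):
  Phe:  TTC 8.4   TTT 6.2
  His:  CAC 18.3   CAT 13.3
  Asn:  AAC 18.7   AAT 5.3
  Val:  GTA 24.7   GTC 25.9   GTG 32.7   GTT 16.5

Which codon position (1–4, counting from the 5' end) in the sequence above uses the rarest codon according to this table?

4

Codon 1 GTG (Val): 32.7 per 1000.
Codon 2 CAC (His): 18.3 per 1000.
Codon 3 AAC (Asn): 18.7 per 1000.
Codon 4 TTT (Phe): 6.2 per 1000.
Lowest frequency is 6.2 at codon 4.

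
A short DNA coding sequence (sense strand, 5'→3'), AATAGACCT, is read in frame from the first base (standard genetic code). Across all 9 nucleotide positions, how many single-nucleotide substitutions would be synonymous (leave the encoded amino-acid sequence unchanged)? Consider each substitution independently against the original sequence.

Codon 1 (AAT, Asn): 1 synonymous substitution.
Codon 2 (AGA, Arg): 2 synonymous substitutions.
Codon 3 (CCT, Pro): 3 synonymous substitutions.
Total: 1 + 2 + 3 = 6.

6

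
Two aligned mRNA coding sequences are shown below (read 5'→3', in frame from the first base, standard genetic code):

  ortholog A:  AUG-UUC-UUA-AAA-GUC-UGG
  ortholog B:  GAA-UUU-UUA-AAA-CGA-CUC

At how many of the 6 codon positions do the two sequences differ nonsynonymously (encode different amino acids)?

3

Codon 1: AUG Met / GAA Glu — nonsynonymous.
Codon 2: UUC Phe / UUU Phe — synonymous.
Codon 3: UUA Leu / UUA Leu — identical.
Codon 4: AAA Lys / AAA Lys — identical.
Codon 5: GUC Val / CGA Arg — nonsynonymous.
Codon 6: UGG Trp / CUC Leu — nonsynonymous.
Nonsynonymous differences: 3.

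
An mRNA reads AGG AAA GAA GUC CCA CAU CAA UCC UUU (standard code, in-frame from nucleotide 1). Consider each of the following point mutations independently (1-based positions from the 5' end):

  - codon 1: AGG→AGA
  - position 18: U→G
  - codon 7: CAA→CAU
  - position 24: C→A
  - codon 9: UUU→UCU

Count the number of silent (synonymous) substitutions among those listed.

2

Codon 1: AGG (Arg) → AGA (Arg) — synonymous.
Codon 6: CAU (His) → CAG (Gln) — missense.
Codon 7: CAA (Gln) → CAU (His) — missense.
Codon 8: UCC (Ser) → UCA (Ser) — synonymous.
Codon 9: UUU (Phe) → UCU (Ser) — missense.
Synonymous: 2 of 5.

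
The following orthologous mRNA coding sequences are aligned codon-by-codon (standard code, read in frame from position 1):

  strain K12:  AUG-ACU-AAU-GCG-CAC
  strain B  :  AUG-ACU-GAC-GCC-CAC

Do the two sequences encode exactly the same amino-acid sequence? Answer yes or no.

no

Codon 1: AUG Met / AUG Met — identical.
Codon 2: ACU Thr / ACU Thr — identical.
Codon 3: AAU Asn / GAC Asp — nonsynonymous.
Codon 4: GCG Ala / GCC Ala — synonymous.
Codon 5: CAC His / CAC His — identical.
Nonsynonymous differences: 1 → different protein.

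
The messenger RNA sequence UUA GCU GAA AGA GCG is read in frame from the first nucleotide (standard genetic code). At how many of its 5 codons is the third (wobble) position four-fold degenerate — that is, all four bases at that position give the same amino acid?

Codon 1 UUA (Leu): third position 2-fold.
Codon 2 GCU (Ala): third position 4-fold.
Codon 3 GAA (Glu): third position 2-fold.
Codon 4 AGA (Arg): third position 2-fold.
Codon 5 GCG (Ala): third position 4-fold.
Four-fold degenerate third positions: 2.

2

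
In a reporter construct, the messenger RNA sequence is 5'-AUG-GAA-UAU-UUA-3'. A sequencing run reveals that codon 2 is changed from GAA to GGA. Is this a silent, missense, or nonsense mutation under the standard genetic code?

Position 5 falls in codon 2: GAA → Glu.
After the substitution the codon is GGA → Gly.
Glu ≠ Gly, so this is a missense mutation.

missense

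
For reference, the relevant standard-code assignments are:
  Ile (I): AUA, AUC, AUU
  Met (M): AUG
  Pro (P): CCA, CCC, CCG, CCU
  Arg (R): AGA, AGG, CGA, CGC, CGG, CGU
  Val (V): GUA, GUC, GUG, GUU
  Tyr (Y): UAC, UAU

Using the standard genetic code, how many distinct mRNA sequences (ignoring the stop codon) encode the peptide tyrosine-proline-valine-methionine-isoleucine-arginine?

Tyr: 2 codons.
Pro: 4 codons.
Val: 4 codons.
Met: 1 codon.
Ile: 3 codons.
Arg: 6 codons.
2 × 4 × 4 × 1 × 3 × 6 = 576.

576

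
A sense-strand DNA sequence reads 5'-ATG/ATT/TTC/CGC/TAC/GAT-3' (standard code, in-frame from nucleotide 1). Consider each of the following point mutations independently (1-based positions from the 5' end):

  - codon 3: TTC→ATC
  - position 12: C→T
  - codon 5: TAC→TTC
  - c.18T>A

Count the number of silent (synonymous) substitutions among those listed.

Codon 3: TTC (Phe) → ATC (Ile) — missense.
Codon 4: CGC (Arg) → CGT (Arg) — synonymous.
Codon 5: TAC (Tyr) → TTC (Phe) — missense.
Codon 6: GAT (Asp) → GAA (Glu) — missense.
Synonymous: 1 of 4.

1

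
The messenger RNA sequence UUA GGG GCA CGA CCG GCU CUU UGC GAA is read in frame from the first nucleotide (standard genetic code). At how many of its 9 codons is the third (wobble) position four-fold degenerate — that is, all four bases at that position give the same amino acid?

6

Codon 1 UUA (Leu): third position 2-fold.
Codon 2 GGG (Gly): third position 4-fold.
Codon 3 GCA (Ala): third position 4-fold.
Codon 4 CGA (Arg): third position 4-fold.
Codon 5 CCG (Pro): third position 4-fold.
Codon 6 GCU (Ala): third position 4-fold.
Codon 7 CUU (Leu): third position 4-fold.
Codon 8 UGC (Cys): third position 2-fold.
Codon 9 GAA (Glu): third position 2-fold.
Four-fold degenerate third positions: 6.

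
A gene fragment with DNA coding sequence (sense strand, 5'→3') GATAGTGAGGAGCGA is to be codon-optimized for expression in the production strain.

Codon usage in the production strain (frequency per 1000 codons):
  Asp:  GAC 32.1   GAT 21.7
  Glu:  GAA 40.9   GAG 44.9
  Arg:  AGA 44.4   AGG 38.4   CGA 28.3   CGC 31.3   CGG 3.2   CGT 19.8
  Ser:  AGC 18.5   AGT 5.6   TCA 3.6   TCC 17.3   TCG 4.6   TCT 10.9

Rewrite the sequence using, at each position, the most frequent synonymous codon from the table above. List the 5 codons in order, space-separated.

Codon 1 (Asp): best is GAC at 32.1.
Codon 2 (Ser): best is AGC at 18.5.
Codon 3 (Glu): best is GAG at 44.9.
Codon 4 (Glu): best is GAG at 44.9.
Codon 5 (Arg): best is AGA at 44.4.

GAC AGC GAG GAG AGA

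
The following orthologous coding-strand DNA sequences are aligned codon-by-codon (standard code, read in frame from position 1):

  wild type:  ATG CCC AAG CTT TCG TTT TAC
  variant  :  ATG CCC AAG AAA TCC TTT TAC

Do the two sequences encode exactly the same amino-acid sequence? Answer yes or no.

Codon 1: ATG Met / ATG Met — identical.
Codon 2: CCC Pro / CCC Pro — identical.
Codon 3: AAG Lys / AAG Lys — identical.
Codon 4: CTT Leu / AAA Lys — nonsynonymous.
Codon 5: TCG Ser / TCC Ser — synonymous.
Codon 6: TTT Phe / TTT Phe — identical.
Codon 7: TAC Tyr / TAC Tyr — identical.
Nonsynonymous differences: 1 → different protein.

no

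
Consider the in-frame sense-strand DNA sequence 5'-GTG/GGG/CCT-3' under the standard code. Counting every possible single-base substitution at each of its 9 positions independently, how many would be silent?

9

Codon 1 (GTG, Val): 3 synonymous substitutions.
Codon 2 (GGG, Gly): 3 synonymous substitutions.
Codon 3 (CCT, Pro): 3 synonymous substitutions.
Total: 3 + 3 + 3 = 9.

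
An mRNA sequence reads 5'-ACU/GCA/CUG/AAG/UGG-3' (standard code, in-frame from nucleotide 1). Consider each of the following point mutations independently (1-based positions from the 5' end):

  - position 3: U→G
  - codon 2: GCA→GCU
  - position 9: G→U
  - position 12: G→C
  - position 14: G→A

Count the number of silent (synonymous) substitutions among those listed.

3

Codon 1: ACU (Thr) → ACG (Thr) — synonymous.
Codon 2: GCA (Ala) → GCU (Ala) — synonymous.
Codon 3: CUG (Leu) → CUU (Leu) — synonymous.
Codon 4: AAG (Lys) → AAC (Asn) — missense.
Codon 5: UGG (Trp) → UAG (Stop) — nonsense.
Synonymous: 3 of 5.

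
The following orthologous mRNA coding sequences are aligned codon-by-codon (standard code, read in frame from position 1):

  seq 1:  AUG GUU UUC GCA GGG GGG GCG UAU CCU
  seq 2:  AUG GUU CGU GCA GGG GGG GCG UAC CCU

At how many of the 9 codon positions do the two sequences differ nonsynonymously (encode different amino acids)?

1

Codon 1: AUG Met / AUG Met — identical.
Codon 2: GUU Val / GUU Val — identical.
Codon 3: UUC Phe / CGU Arg — nonsynonymous.
Codon 4: GCA Ala / GCA Ala — identical.
Codon 5: GGG Gly / GGG Gly — identical.
Codon 6: GGG Gly / GGG Gly — identical.
Codon 7: GCG Ala / GCG Ala — identical.
Codon 8: UAU Tyr / UAC Tyr — synonymous.
Codon 9: CCU Pro / CCU Pro — identical.
Nonsynonymous differences: 1.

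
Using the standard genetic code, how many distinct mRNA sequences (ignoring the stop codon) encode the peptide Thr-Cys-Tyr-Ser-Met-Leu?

Thr: 4 codons.
Cys: 2 codons.
Tyr: 2 codons.
Ser: 6 codons.
Met: 1 codon.
Leu: 6 codons.
4 × 2 × 2 × 6 × 1 × 6 = 576.

576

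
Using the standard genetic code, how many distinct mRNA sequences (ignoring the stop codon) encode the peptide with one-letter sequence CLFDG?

Cys: 2 codons.
Leu: 6 codons.
Phe: 2 codons.
Asp: 2 codons.
Gly: 4 codons.
2 × 6 × 2 × 2 × 4 = 192.

192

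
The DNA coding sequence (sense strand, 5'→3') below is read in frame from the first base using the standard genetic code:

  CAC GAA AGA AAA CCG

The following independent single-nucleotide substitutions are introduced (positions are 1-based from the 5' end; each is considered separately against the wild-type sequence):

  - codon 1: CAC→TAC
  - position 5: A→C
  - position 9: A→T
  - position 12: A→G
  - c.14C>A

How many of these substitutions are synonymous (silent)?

1

Codon 1: CAC (His) → TAC (Tyr) — missense.
Codon 2: GAA (Glu) → GCA (Ala) — missense.
Codon 3: AGA (Arg) → AGT (Ser) — missense.
Codon 4: AAA (Lys) → AAG (Lys) — synonymous.
Codon 5: CCG (Pro) → CAG (Gln) — missense.
Synonymous: 1 of 5.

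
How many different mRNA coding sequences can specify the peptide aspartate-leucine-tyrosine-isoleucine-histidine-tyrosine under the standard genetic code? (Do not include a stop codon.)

288

Asp: 2 codons.
Leu: 6 codons.
Tyr: 2 codons.
Ile: 3 codons.
His: 2 codons.
Tyr: 2 codons.
2 × 6 × 2 × 3 × 2 × 2 = 288.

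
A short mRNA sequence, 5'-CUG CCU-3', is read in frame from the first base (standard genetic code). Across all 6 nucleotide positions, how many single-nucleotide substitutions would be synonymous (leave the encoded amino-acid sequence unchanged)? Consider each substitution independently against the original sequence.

7

Codon 1 (CUG, Leu): 4 synonymous substitutions.
Codon 2 (CCU, Pro): 3 synonymous substitutions.
Total: 4 + 3 = 7.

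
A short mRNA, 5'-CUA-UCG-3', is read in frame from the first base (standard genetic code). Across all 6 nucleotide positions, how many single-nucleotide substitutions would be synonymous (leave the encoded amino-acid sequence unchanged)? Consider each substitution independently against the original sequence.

7

Codon 1 (CUA, Leu): 4 synonymous substitutions.
Codon 2 (UCG, Ser): 3 synonymous substitutions.
Total: 4 + 3 = 7.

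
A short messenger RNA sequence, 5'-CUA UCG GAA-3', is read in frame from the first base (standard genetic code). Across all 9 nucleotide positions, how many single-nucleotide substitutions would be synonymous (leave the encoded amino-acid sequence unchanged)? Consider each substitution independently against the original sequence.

8

Codon 1 (CUA, Leu): 4 synonymous substitutions.
Codon 2 (UCG, Ser): 3 synonymous substitutions.
Codon 3 (GAA, Glu): 1 synonymous substitution.
Total: 4 + 3 + 1 = 8.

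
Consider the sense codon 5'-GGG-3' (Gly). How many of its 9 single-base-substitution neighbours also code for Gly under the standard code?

Position 1: none → 0 synonymous.
Position 2: none → 0 synonymous.
Position 3: GGT, GGC, GGA → 3 synonymous.
Total: 0 + 0 + 3 = 3.

3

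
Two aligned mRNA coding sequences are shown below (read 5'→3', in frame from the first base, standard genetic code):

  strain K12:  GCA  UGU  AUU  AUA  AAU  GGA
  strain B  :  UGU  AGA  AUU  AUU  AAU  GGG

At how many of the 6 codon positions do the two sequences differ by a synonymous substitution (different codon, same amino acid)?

Codon 1: GCA Ala / UGU Cys — nonsynonymous.
Codon 2: UGU Cys / AGA Arg — nonsynonymous.
Codon 3: AUU Ile / AUU Ile — identical.
Codon 4: AUA Ile / AUU Ile — synonymous.
Codon 5: AAU Asn / AAU Asn — identical.
Codon 6: GGA Gly / GGG Gly — synonymous.
Synonymous differences: 2.

2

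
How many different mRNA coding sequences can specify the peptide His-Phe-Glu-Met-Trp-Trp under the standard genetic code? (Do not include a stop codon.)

8

His: 2 codons.
Phe: 2 codons.
Glu: 2 codons.
Met: 1 codon.
Trp: 1 codon.
Trp: 1 codon.
2 × 2 × 2 × 1 × 1 × 1 = 8.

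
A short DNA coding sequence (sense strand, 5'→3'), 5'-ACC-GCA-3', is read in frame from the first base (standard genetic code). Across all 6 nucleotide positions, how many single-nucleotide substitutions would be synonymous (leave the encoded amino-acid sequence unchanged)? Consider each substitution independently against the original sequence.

6

Codon 1 (ACC, Thr): 3 synonymous substitutions.
Codon 2 (GCA, Ala): 3 synonymous substitutions.
Total: 3 + 3 = 6.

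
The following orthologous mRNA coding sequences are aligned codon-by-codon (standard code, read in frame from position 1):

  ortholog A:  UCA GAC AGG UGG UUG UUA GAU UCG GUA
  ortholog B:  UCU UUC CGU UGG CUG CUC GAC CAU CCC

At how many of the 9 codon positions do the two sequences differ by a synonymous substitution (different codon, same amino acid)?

Codon 1: UCA Ser / UCU Ser — synonymous.
Codon 2: GAC Asp / UUC Phe — nonsynonymous.
Codon 3: AGG Arg / CGU Arg — synonymous.
Codon 4: UGG Trp / UGG Trp — identical.
Codon 5: UUG Leu / CUG Leu — synonymous.
Codon 6: UUA Leu / CUC Leu — synonymous.
Codon 7: GAU Asp / GAC Asp — synonymous.
Codon 8: UCG Ser / CAU His — nonsynonymous.
Codon 9: GUA Val / CCC Pro — nonsynonymous.
Synonymous differences: 5.

5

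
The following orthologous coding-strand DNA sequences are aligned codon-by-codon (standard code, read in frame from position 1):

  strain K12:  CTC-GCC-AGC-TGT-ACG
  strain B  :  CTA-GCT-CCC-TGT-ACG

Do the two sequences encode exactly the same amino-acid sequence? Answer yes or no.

Codon 1: CTC Leu / CTA Leu — synonymous.
Codon 2: GCC Ala / GCT Ala — synonymous.
Codon 3: AGC Ser / CCC Pro — nonsynonymous.
Codon 4: TGT Cys / TGT Cys — identical.
Codon 5: ACG Thr / ACG Thr — identical.
Nonsynonymous differences: 1 → different protein.

no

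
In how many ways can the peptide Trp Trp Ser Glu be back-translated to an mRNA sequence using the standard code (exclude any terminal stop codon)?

Trp: 1 codon.
Trp: 1 codon.
Ser: 6 codons.
Glu: 2 codons.
1 × 1 × 6 × 2 = 12.

12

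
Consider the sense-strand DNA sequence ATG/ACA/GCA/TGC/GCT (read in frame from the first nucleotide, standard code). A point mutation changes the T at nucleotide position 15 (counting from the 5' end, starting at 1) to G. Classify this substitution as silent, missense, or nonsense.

Position 15 falls in codon 5: GCT → Ala.
After the substitution the codon is GCG → Ala.
Both encode Ala, so the change is synonymous.

silent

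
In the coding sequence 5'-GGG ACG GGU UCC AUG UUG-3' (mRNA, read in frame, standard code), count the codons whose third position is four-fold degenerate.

Codon 1 GGG (Gly): third position 4-fold.
Codon 2 ACG (Thr): third position 4-fold.
Codon 3 GGU (Gly): third position 4-fold.
Codon 4 UCC (Ser): third position 4-fold.
Codon 5 AUG (Met): third position 1-fold.
Codon 6 UUG (Leu): third position 2-fold.
Four-fold degenerate third positions: 4.

4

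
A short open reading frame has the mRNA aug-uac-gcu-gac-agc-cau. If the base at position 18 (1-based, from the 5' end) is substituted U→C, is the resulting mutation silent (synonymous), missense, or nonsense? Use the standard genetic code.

silent

Position 18 falls in codon 6: CAU → His.
After the substitution the codon is CAC → His.
Both encode His, so the change is synonymous.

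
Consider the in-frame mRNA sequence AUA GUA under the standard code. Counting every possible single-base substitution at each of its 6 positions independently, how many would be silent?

Codon 1 (AUA, Ile): 2 synonymous substitutions.
Codon 2 (GUA, Val): 3 synonymous substitutions.
Total: 2 + 3 = 5.

5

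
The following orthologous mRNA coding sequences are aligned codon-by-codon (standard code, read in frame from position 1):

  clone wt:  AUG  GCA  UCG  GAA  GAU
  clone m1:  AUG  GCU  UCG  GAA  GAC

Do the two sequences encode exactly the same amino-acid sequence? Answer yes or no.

Codon 1: AUG Met / AUG Met — identical.
Codon 2: GCA Ala / GCU Ala — synonymous.
Codon 3: UCG Ser / UCG Ser — identical.
Codon 4: GAA Glu / GAA Glu — identical.
Codon 5: GAU Asp / GAC Asp — synonymous.
Nonsynonymous differences: 0 → same protein.

yes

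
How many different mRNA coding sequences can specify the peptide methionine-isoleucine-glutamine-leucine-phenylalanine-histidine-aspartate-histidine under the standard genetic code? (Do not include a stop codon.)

Met: 1 codon.
Ile: 3 codons.
Gln: 2 codons.
Leu: 6 codons.
Phe: 2 codons.
His: 2 codons.
Asp: 2 codons.
His: 2 codons.
1 × 3 × 2 × 6 × 2 × 2 × 2 × 2 = 576.

576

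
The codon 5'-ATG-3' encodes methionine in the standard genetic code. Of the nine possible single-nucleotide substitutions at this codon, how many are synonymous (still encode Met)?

0

Position 1: none → 0 synonymous.
Position 2: none → 0 synonymous.
Position 3: none → 0 synonymous.
Total: 0 + 0 + 0 = 0.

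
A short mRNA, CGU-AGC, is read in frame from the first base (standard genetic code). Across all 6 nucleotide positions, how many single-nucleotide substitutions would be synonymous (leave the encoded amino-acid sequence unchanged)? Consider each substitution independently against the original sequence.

4

Codon 1 (CGU, Arg): 3 synonymous substitutions.
Codon 2 (AGC, Ser): 1 synonymous substitution.
Total: 3 + 1 = 4.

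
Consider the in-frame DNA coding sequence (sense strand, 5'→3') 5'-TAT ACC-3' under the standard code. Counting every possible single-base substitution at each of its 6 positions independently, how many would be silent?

Codon 1 (TAT, Tyr): 1 synonymous substitution.
Codon 2 (ACC, Thr): 3 synonymous substitutions.
Total: 1 + 3 = 4.

4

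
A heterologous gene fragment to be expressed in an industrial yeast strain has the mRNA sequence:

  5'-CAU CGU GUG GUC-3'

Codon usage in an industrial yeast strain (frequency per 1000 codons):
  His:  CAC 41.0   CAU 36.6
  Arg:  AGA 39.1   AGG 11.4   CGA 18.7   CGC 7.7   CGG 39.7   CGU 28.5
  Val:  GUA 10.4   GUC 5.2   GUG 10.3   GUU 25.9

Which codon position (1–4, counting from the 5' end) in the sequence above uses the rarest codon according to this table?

Codon 1 CAU (His): 36.6 per 1000.
Codon 2 CGU (Arg): 28.5 per 1000.
Codon 3 GUG (Val): 10.3 per 1000.
Codon 4 GUC (Val): 5.2 per 1000.
Lowest frequency is 5.2 at codon 4.

4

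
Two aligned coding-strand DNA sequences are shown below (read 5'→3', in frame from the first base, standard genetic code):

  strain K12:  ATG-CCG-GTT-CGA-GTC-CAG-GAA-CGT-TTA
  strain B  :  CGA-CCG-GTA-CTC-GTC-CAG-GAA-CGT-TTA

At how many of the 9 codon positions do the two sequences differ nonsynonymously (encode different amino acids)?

2

Codon 1: ATG Met / CGA Arg — nonsynonymous.
Codon 2: CCG Pro / CCG Pro — identical.
Codon 3: GTT Val / GTA Val — synonymous.
Codon 4: CGA Arg / CTC Leu — nonsynonymous.
Codon 5: GTC Val / GTC Val — identical.
Codon 6: CAG Gln / CAG Gln — identical.
Codon 7: GAA Glu / GAA Glu — identical.
Codon 8: CGT Arg / CGT Arg — identical.
Codon 9: TTA Leu / TTA Leu — identical.
Nonsynonymous differences: 2.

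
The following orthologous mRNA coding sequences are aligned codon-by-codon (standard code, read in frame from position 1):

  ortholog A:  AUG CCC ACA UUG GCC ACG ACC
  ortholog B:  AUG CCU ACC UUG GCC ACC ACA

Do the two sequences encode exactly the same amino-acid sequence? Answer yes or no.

yes

Codon 1: AUG Met / AUG Met — identical.
Codon 2: CCC Pro / CCU Pro — synonymous.
Codon 3: ACA Thr / ACC Thr — synonymous.
Codon 4: UUG Leu / UUG Leu — identical.
Codon 5: GCC Ala / GCC Ala — identical.
Codon 6: ACG Thr / ACC Thr — synonymous.
Codon 7: ACC Thr / ACA Thr — synonymous.
Nonsynonymous differences: 0 → same protein.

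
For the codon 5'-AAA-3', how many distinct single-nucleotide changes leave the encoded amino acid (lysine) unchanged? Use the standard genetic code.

1

Position 1: none → 0 synonymous.
Position 2: none → 0 synonymous.
Position 3: AAG → 1 synonymous.
Total: 0 + 0 + 1 = 1.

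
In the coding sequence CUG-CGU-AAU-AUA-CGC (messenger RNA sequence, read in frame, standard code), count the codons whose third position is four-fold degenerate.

Codon 1 CUG (Leu): third position 4-fold.
Codon 2 CGU (Arg): third position 4-fold.
Codon 3 AAU (Asn): third position 2-fold.
Codon 4 AUA (Ile): third position 3-fold.
Codon 5 CGC (Arg): third position 4-fold.
Four-fold degenerate third positions: 3.

3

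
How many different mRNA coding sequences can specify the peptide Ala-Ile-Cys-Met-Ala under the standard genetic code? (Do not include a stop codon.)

96

Ala: 4 codons.
Ile: 3 codons.
Cys: 2 codons.
Met: 1 codon.
Ala: 4 codons.
4 × 3 × 2 × 1 × 4 = 96.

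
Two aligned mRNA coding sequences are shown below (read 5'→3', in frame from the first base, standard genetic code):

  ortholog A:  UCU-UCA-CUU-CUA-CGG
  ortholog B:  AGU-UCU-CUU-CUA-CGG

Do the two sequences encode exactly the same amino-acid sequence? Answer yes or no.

Codon 1: UCU Ser / AGU Ser — synonymous.
Codon 2: UCA Ser / UCU Ser — synonymous.
Codon 3: CUU Leu / CUU Leu — identical.
Codon 4: CUA Leu / CUA Leu — identical.
Codon 5: CGG Arg / CGG Arg — identical.
Nonsynonymous differences: 0 → same protein.

yes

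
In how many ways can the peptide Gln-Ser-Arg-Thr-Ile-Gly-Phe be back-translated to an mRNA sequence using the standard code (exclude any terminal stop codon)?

Gln: 2 codons.
Ser: 6 codons.
Arg: 6 codons.
Thr: 4 codons.
Ile: 3 codons.
Gly: 4 codons.
Phe: 2 codons.
2 × 6 × 6 × 4 × 3 × 4 × 2 = 6912.

6912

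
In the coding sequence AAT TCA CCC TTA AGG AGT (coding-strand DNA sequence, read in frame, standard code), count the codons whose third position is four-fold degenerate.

Codon 1 AAT (Asn): third position 2-fold.
Codon 2 TCA (Ser): third position 4-fold.
Codon 3 CCC (Pro): third position 4-fold.
Codon 4 TTA (Leu): third position 2-fold.
Codon 5 AGG (Arg): third position 2-fold.
Codon 6 AGT (Ser): third position 2-fold.
Four-fold degenerate third positions: 2.

2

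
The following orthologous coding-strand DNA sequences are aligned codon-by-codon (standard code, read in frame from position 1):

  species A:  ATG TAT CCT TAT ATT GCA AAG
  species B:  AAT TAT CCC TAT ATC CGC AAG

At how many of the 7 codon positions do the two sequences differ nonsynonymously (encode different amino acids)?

2

Codon 1: ATG Met / AAT Asn — nonsynonymous.
Codon 2: TAT Tyr / TAT Tyr — identical.
Codon 3: CCT Pro / CCC Pro — synonymous.
Codon 4: TAT Tyr / TAT Tyr — identical.
Codon 5: ATT Ile / ATC Ile — synonymous.
Codon 6: GCA Ala / CGC Arg — nonsynonymous.
Codon 7: AAG Lys / AAG Lys — identical.
Nonsynonymous differences: 2.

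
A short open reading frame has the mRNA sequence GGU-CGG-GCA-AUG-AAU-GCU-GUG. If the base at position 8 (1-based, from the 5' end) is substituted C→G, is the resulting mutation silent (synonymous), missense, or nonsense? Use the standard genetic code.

missense

Position 8 falls in codon 3: GCA → Ala.
After the substitution the codon is GGA → Gly.
Ala ≠ Gly, so this is a missense mutation.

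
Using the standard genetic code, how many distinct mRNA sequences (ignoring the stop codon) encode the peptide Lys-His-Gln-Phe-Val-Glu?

Lys: 2 codons.
His: 2 codons.
Gln: 2 codons.
Phe: 2 codons.
Val: 4 codons.
Glu: 2 codons.
2 × 2 × 2 × 2 × 4 × 2 = 128.

128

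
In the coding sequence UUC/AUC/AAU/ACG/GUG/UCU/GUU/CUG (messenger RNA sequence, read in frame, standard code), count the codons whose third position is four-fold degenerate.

Codon 1 UUC (Phe): third position 2-fold.
Codon 2 AUC (Ile): third position 3-fold.
Codon 3 AAU (Asn): third position 2-fold.
Codon 4 ACG (Thr): third position 4-fold.
Codon 5 GUG (Val): third position 4-fold.
Codon 6 UCU (Ser): third position 4-fold.
Codon 7 GUU (Val): third position 4-fold.
Codon 8 CUG (Leu): third position 4-fold.
Four-fold degenerate third positions: 5.

5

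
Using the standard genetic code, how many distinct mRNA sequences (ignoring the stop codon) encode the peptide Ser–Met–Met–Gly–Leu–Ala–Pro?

Ser: 6 codons.
Met: 1 codon.
Met: 1 codon.
Gly: 4 codons.
Leu: 6 codons.
Ala: 4 codons.
Pro: 4 codons.
6 × 1 × 1 × 4 × 6 × 4 × 4 = 2304.

2304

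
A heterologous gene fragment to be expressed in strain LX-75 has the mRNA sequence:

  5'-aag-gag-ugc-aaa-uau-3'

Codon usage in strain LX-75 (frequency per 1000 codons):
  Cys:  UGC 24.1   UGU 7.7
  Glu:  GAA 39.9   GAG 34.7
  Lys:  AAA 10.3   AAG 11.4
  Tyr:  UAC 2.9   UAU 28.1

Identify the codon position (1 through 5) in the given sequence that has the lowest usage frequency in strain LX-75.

Codon 1 AAG (Lys): 11.4 per 1000.
Codon 2 GAG (Glu): 34.7 per 1000.
Codon 3 UGC (Cys): 24.1 per 1000.
Codon 4 AAA (Lys): 10.3 per 1000.
Codon 5 UAU (Tyr): 28.1 per 1000.
Lowest frequency is 10.3 at codon 4.

4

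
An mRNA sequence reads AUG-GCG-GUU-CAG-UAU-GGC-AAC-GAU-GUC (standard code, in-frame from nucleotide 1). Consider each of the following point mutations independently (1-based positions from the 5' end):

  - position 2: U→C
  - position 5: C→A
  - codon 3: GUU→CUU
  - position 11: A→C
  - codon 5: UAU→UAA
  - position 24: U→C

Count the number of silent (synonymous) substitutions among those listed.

Codon 1: AUG (Met) → ACG (Thr) — missense.
Codon 2: GCG (Ala) → GAG (Glu) — missense.
Codon 3: GUU (Val) → CUU (Leu) — missense.
Codon 4: CAG (Gln) → CCG (Pro) — missense.
Codon 5: UAU (Tyr) → UAA (Stop) — nonsense.
Codon 8: GAU (Asp) → GAC (Asp) — synonymous.
Synonymous: 1 of 6.

1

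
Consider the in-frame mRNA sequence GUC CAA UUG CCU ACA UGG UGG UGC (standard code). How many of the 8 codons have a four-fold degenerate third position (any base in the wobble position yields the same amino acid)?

3

Codon 1 GUC (Val): third position 4-fold.
Codon 2 CAA (Gln): third position 2-fold.
Codon 3 UUG (Leu): third position 2-fold.
Codon 4 CCU (Pro): third position 4-fold.
Codon 5 ACA (Thr): third position 4-fold.
Codon 6 UGG (Trp): third position 1-fold.
Codon 7 UGG (Trp): third position 1-fold.
Codon 8 UGC (Cys): third position 2-fold.
Four-fold degenerate third positions: 3.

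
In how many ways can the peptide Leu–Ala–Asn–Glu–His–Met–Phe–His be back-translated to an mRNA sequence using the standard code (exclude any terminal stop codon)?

Leu: 6 codons.
Ala: 4 codons.
Asn: 2 codons.
Glu: 2 codons.
His: 2 codons.
Met: 1 codon.
Phe: 2 codons.
His: 2 codons.
6 × 4 × 2 × 2 × 2 × 1 × 2 × 2 = 768.

768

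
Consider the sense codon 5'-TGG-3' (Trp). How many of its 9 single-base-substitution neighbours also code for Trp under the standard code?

Position 1: none → 0 synonymous.
Position 2: none → 0 synonymous.
Position 3: none → 0 synonymous.
Total: 0 + 0 + 0 = 0.

0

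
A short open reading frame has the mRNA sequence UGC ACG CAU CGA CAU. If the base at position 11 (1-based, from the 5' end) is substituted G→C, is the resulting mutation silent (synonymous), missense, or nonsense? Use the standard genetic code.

missense

Position 11 falls in codon 4: CGA → Arg.
After the substitution the codon is CCA → Pro.
Arg ≠ Pro, so this is a missense mutation.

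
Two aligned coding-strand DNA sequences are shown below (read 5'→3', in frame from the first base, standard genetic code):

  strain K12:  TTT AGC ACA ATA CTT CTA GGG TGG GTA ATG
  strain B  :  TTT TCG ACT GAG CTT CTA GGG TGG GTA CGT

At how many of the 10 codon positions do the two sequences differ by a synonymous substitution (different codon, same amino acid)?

Codon 1: TTT Phe / TTT Phe — identical.
Codon 2: AGC Ser / TCG Ser — synonymous.
Codon 3: ACA Thr / ACT Thr — synonymous.
Codon 4: ATA Ile / GAG Glu — nonsynonymous.
Codon 5: CTT Leu / CTT Leu — identical.
Codon 6: CTA Leu / CTA Leu — identical.
Codon 7: GGG Gly / GGG Gly — identical.
Codon 8: TGG Trp / TGG Trp — identical.
Codon 9: GTA Val / GTA Val — identical.
Codon 10: ATG Met / CGT Arg — nonsynonymous.
Synonymous differences: 2.

2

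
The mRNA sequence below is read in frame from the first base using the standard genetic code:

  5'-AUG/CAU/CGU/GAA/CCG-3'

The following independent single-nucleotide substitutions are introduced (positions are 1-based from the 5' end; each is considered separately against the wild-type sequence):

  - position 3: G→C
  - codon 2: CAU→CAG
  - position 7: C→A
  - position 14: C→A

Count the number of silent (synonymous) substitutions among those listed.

Codon 1: AUG (Met) → AUC (Ile) — missense.
Codon 2: CAU (His) → CAG (Gln) — missense.
Codon 3: CGU (Arg) → AGU (Ser) — missense.
Codon 5: CCG (Pro) → CAG (Gln) — missense.
Synonymous: 0 of 4.

0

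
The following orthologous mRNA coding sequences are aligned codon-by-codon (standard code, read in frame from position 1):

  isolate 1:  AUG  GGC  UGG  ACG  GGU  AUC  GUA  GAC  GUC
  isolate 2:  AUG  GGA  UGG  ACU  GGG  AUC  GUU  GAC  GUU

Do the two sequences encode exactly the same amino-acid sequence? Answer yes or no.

yes

Codon 1: AUG Met / AUG Met — identical.
Codon 2: GGC Gly / GGA Gly — synonymous.
Codon 3: UGG Trp / UGG Trp — identical.
Codon 4: ACG Thr / ACU Thr — synonymous.
Codon 5: GGU Gly / GGG Gly — synonymous.
Codon 6: AUC Ile / AUC Ile — identical.
Codon 7: GUA Val / GUU Val — synonymous.
Codon 8: GAC Asp / GAC Asp — identical.
Codon 9: GUC Val / GUU Val — synonymous.
Nonsynonymous differences: 0 → same protein.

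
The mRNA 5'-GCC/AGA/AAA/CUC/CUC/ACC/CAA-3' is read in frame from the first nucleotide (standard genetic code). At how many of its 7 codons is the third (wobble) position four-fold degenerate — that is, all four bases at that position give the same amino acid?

Codon 1 GCC (Ala): third position 4-fold.
Codon 2 AGA (Arg): third position 2-fold.
Codon 3 AAA (Lys): third position 2-fold.
Codon 4 CUC (Leu): third position 4-fold.
Codon 5 CUC (Leu): third position 4-fold.
Codon 6 ACC (Thr): third position 4-fold.
Codon 7 CAA (Gln): third position 2-fold.
Four-fold degenerate third positions: 4.

4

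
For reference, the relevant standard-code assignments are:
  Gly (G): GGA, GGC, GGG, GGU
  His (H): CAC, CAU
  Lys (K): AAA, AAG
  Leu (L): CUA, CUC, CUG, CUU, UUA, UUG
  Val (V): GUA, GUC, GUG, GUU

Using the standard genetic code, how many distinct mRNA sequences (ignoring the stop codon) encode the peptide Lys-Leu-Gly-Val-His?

Lys: 2 codons.
Leu: 6 codons.
Gly: 4 codons.
Val: 4 codons.
His: 2 codons.
2 × 6 × 4 × 4 × 2 = 384.

384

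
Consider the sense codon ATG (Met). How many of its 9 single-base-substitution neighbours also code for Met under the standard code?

Position 1: none → 0 synonymous.
Position 2: none → 0 synonymous.
Position 3: none → 0 synonymous.
Total: 0 + 0 + 0 = 0.

0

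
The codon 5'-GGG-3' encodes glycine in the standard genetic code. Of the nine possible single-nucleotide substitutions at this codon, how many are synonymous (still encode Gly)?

3

Position 1: none → 0 synonymous.
Position 2: none → 0 synonymous.
Position 3: GGU, GGC, GGA → 3 synonymous.
Total: 0 + 0 + 3 = 3.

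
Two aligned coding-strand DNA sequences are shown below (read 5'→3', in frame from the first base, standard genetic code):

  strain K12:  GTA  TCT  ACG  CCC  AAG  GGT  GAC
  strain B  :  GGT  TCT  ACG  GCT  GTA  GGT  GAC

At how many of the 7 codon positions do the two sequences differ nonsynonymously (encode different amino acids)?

Codon 1: GTA Val / GGT Gly — nonsynonymous.
Codon 2: TCT Ser / TCT Ser — identical.
Codon 3: ACG Thr / ACG Thr — identical.
Codon 4: CCC Pro / GCT Ala — nonsynonymous.
Codon 5: AAG Lys / GTA Val — nonsynonymous.
Codon 6: GGT Gly / GGT Gly — identical.
Codon 7: GAC Asp / GAC Asp — identical.
Nonsynonymous differences: 3.

3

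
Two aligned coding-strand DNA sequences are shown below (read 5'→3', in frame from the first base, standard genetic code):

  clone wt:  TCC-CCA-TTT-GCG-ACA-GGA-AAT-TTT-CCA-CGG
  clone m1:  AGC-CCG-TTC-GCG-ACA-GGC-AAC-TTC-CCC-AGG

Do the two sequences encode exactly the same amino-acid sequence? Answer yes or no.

Codon 1: TCC Ser / AGC Ser — synonymous.
Codon 2: CCA Pro / CCG Pro — synonymous.
Codon 3: TTT Phe / TTC Phe — synonymous.
Codon 4: GCG Ala / GCG Ala — identical.
Codon 5: ACA Thr / ACA Thr — identical.
Codon 6: GGA Gly / GGC Gly — synonymous.
Codon 7: AAT Asn / AAC Asn — synonymous.
Codon 8: TTT Phe / TTC Phe — synonymous.
Codon 9: CCA Pro / CCC Pro — synonymous.
Codon 10: CGG Arg / AGG Arg — synonymous.
Nonsynonymous differences: 0 → same protein.

yes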